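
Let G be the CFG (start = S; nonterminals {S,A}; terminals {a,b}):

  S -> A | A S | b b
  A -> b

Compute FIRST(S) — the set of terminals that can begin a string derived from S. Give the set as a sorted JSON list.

FIRST sets, iterate to fixpoint:
round 1:
  A via A→b: +{b}
  S via S→A: +{b}
  FIRST(S)={b}  FIRST(A)={b}
round 2: (no change)
  FIRST(S)={b}  FIRST(A)={b}

FIRST(S) = ["b"]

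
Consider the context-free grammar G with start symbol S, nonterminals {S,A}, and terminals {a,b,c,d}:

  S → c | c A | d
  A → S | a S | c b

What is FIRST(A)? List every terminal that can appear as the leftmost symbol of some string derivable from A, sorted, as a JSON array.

FIRST sets, iterate to fixpoint:
[1]
  A via A→a S: +{a}
  A via A→c b: +{c}
  S via S→c: +{c}
  S via S→d: +{d}
  FIRST(S)={c,d}  FIRST(A)={a,c}
[2]
  A via A→S: +{d}
  FIRST(S)={c,d}  FIRST(A)={a,c,d}
[3] (no change)
  FIRST(S)={c,d}  FIRST(A)={a,c,d}

FIRST(A) = ["a", "c", "d"]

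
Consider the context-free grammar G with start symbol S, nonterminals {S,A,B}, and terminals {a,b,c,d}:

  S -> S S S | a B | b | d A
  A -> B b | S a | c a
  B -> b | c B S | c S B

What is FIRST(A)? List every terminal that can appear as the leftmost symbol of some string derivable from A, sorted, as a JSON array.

FIRST sets, iterate to fixpoint:
pass 1:
  A via A→c a: +{c}
  B via B→b: +{b}
  B via B→c B S: +{c}
  S via S→a B: +{a}
  S via S→b: +{b}
  S via S→d A: +{d}
  FIRST(S)={a,b,d}  FIRST(A)={c}  FIRST(B)={b,c}
pass 2:
  A via A→B b: +{b}
  A via A→S a: +{a,d}
  FIRST(S)={a,b,d}  FIRST(A)={a,b,c,d}  FIRST(B)={b,c}
pass 3: (no change)
  FIRST(S)={a,b,d}  FIRST(A)={a,b,c,d}  FIRST(B)={b,c}

FIRST(A) = ["a", "b", "c", "d"]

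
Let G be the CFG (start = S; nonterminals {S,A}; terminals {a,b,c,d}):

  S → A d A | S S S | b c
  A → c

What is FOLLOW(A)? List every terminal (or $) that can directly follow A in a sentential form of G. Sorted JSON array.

Compute FIRST by fixpoint:
[1]
  A via A→c: +{c}
  S via S→A d A: +{c}
  S via S→b c: +{b}
  FIRST(S)={b,c}  FIRST(A)={c}
[2] — fixpoint
  FIRST(S)={b,c}  FIRST(A)={c}

Compute FOLLOW by fixpoint:
initialize: $ ∈ FOLLOW(S)
pass 1:
  S→A d A: FOLLOW(A) ⊇ FIRST(d) = {d}; new: +{d}
  S→A d A: FOLLOW(A) ⊇ FOLLOW(S) ⊇ {$}; new: +{$}
  S→S S S: FOLLOW(S) ⊇ FIRST(S) = {b,c}; new: +{b,c}
  FOLLOW(S)={$,b,c}  FOLLOW(A)={$,d}
pass 2:
  S→A d A: FOLLOW(A) ⊇ FOLLOW(S) ⊇ {$,b,c}; new: +{b,c}
  FOLLOW(S)={$,b,c}  FOLLOW(A)={$,b,c,d}
pass 3: (no change)
  FOLLOW(S)={$,b,c}  FOLLOW(A)={$,b,c,d}

FOLLOW(A) = ["$", "b", "c", "d"]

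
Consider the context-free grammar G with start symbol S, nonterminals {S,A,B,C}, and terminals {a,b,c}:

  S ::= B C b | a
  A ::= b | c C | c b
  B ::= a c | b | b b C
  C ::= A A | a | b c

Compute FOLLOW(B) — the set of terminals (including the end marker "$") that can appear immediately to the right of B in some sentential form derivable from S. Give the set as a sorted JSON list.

Compute FIRST by fixpoint:
round 1:
  A via A→b: +{b}
  A via A→c C: +{c}
  B via B→a c: +{a}
  B via B→b: +{b}
  C via C→A A: +{b,c}
  C via C→a: +{a}
  S via S→B C b: +{a,b}
  FIRST[S]={a,b}  FIRST[A]={b,c}  FIRST[B]={a,b}  FIRST[C]={a,b,c}
round 2: — fixpoint
  FIRST[S]={a,b}  FIRST[A]={b,c}  FIRST[B]={a,b}  FIRST[C]={a,b,c}

FOLLOW iteration:
initialize: $ ∈ FOLLOW(S)
round 1:
  C→A A: FOLLOW(A) ⊇ FIRST(A) = {b,c}; new: +{b,c}
  S→B C b: FOLLOW(B) ⊇ FIRST(C) = {a,b,c}; new: +{a,b,c}
  S→B C b: FOLLOW(C) ⊇ FIRST(b) = {b}; new: +{b}
  S: {$}  A: {b,c}  B: {a,b,c}  C: {b}
round 2:
  A→c C: FOLLOW(C) ⊇ FOLLOW(A) ⊇ {b,c}; new: +{c}
  B→b b C: FOLLOW(C) ⊇ FOLLOW(B) ⊇ {a,b,c}; new: +{a}
  C→A A: FOLLOW(A) ⊇ FOLLOW(C) ⊇ {a,b,c}; new: +{a}
  S: {$}  A: {a,b,c}  B: {a,b,c}  C: {a,b,c}
round 3: (stable)
  S: {$}  A: {a,b,c}  B: {a,b,c}  C: {a,b,c}

FOLLOW(B) = ["a", "b", "c"]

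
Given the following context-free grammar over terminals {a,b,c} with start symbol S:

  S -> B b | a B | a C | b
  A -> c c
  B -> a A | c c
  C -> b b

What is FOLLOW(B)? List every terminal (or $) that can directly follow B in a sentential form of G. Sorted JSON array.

FIRST sets, iterate to fixpoint:
pass 1:
  A via A→c c: +{c}
  B via B→a A: +{a}
  B via B→c c: +{c}
  C via C→b b: +{b}
  S via S→B b: +{a,c}
  S via S→b: +{b}
  FIRST(S)={a,b,c}  FIRST(A)={c}  FIRST(B)={a,c}  FIRST(C)={b}
pass 2: done
  FIRST(S)={a,b,c}  FIRST(A)={c}  FIRST(B)={a,c}  FIRST(C)={b}

FOLLOW iteration:
seed FOLLOW(S) with $
pass 1:
  S→B b: FOLLOW(B) ⊇ FIRST(b) = {b}; new: +{b}
  S→a B: FOLLOW(B) ⊇ FOLLOW(S) ⊇ {$}; new: +{$}
  S→a C: FOLLOW(C) ⊇ FOLLOW(S) ⊇ {$}; new: +{$}
  FOLLOW(S)={$}  FOLLOW(A)={}  FOLLOW(B)={$,b}  FOLLOW(C)={$}
pass 2:
  B→a A: FOLLOW(A) ⊇ FOLLOW(B) ⊇ {$,b}; new: +{$,b}
  FOLLOW(S)={$}  FOLLOW(A)={$,b}  FOLLOW(B)={$,b}  FOLLOW(C)={$}
pass 3: (no change)
  FOLLOW(S)={$}  FOLLOW(A)={$,b}  FOLLOW(B)={$,b}  FOLLOW(C)={$}

FOLLOW(B) = ["$", "b"]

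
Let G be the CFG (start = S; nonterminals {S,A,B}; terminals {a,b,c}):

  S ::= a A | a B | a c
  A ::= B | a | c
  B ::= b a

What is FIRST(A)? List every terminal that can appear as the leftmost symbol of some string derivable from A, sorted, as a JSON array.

FIRST iteration:
pass 1:
  A via A→a: +{a}
  A via A→c: +{c}
  B via B→b a: +{b}
  S via S→a A: +{a}
  S: {a}  A: {a,c}  B: {b}
pass 2:
  A via A→B: +{b}
  S: {a}  A: {a,b,c}  B: {b}
pass 3: — fixpoint
  S: {a}  A: {a,b,c}  B: {b}

FIRST(A) = ["a", "b", "c"]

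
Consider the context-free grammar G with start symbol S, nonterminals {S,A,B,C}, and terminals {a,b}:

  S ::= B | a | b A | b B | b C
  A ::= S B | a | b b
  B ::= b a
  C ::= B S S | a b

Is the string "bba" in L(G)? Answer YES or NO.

Convert to CNF:
  S -> T0 A | T0 B | T0 C | T0 T1 | a
  A -> S B | T0 T0 | a
  B -> T0 T1
  C -> B X2 | T1 T0
  T0 -> b
  T1 -> a
  X2 -> S S

CYK fill:
  [0..0]={T0}  "b"  orig:{}
  [1..1]={T0}  "b"  orig:{}
  [2..2]={A,S,T1}  "a"  orig:{A,S}
  [0..1]={A}  "bb"
  [1..2]={B,S}  "ba"
  [0..2]={S}  "bba"

S ∈ T[0,2] ⇒ YES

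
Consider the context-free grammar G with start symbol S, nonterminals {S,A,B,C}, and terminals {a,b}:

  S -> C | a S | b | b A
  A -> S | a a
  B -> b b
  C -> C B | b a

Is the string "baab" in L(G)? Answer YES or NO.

Convert to CNF:
  S -> C B | T0 S | T1 A | T1 T0 | b
  A -> C B | T0 S | T0 T0 | T1 A | T1 T0 | b
  B -> T1 T1
  C -> C B | T1 T0
  T0 -> a
  T1 -> b

CYK fill:
  [0..0]={A,S,T1}  "b"  orig:{A,S}
  [1..1]={T0}  "a"  orig:{}
  [2..2]={T0}  "a"  orig:{}
  [3..3]={A,S,T1}  "b"  orig:{A,S}
  [0..1]={A,C,S}  "ba"
  [1..2]={A}  "aa"
  [2..3]={A,S}  "ab"
  [0..2]={A,S}  "baa"
  [1..3]={A,S}  "aab"
  [0..3]={A,S}  "baab"

S ∈ T[0,3] ⇒ YES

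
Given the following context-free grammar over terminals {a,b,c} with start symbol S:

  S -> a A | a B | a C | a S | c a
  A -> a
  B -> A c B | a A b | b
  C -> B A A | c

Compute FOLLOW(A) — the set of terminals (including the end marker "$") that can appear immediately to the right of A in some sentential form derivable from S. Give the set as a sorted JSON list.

Compute FIRST by fixpoint:
iter 1:
  A via A→a: +{a}
  B via B→A c B: +{a}
  B via B→b: +{b}
  C via C→B A A: +{a,b}
  C via C→c: +{c}
  S via S→a A: +{a}
  S via S→c a: +{c}
  S: {a,c}  A: {a}  B: {a,b}  C: {a,b,c}
iter 2: (stable)
  S: {a,c}  A: {a}  B: {a,b}  C: {a,b,c}

FOLLOW iteration:
initialize: $ ∈ FOLLOW(S)
round 1:
  B→A c B: FOLLOW(A) ⊇ FIRST(c) = {c}; new: +{c}
  B→a A b: FOLLOW(A) ⊇ FIRST(b) = {b}; new: +{b}
  C→B A A: FOLLOW(B) ⊇ FIRST(A) = {a}; new: +{a}
  C→B A A: FOLLOW(A) ⊇ FIRST(A) = {a}; new: +{a}
  S→a A: FOLLOW(A) ⊇ FOLLOW(S) ⊇ {$}; new: +{$}
  S→a B: FOLLOW(B) ⊇ FOLLOW(S) ⊇ {$}; new: +{$}
  S→a C: FOLLOW(C) ⊇ FOLLOW(S) ⊇ {$}; new: +{$}
  FOLLOW[S]={$}  FOLLOW[A]={$,a,b,c}  FOLLOW[B]={$,a}  FOLLOW[C]={$}
round 2: (no change)
  FOLLOW[S]={$}  FOLLOW[A]={$,a,b,c}  FOLLOW[B]={$,a}  FOLLOW[C]={$}

FOLLOW(A) = ["$", "a", "b", "c"]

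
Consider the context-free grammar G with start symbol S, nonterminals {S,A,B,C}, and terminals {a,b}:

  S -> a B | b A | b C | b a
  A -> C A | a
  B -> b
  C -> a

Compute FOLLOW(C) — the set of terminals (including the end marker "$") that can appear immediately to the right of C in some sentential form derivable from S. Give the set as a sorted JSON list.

FIRST sets, iterate to fixpoint:
round 1:
  A via A→a: +{a}
  B via B→b: +{b}
  C via C→a: +{a}
  S via S→a B: +{a}
  S via S→b A: +{b}
  FIRST(S)={a,b}  FIRST(A)={a}  FIRST(B)={b}  FIRST(C)={a}
round 2: — fixpoint
  FIRST(S)={a,b}  FIRST(A)={a}  FIRST(B)={b}  FIRST(C)={a}

FOLLOW sets:
seed FOLLOW(S) with $
iter 1:
  A→C A: FOLLOW(C) ⊇ FIRST(A) = {a}; new: +{a}
  S→a B: FOLLOW(B) ⊇ FOLLOW(S) ⊇ {$}; new: +{$}
  S→b A: FOLLOW(A) ⊇ FOLLOW(S) ⊇ {$}; new: +{$}
  S→b C: FOLLOW(C) ⊇ FOLLOW(S) ⊇ {$}; new: +{$}
  FOLLOW(S)={$}  FOLLOW(A)={$}  FOLLOW(B)={$}  FOLLOW(C)={$,a}
iter 2: (no change)
  FOLLOW(S)={$}  FOLLOW(A)={$}  FOLLOW(B)={$}  FOLLOW(C)={$,a}

FOLLOW(C) = ["$", "a"]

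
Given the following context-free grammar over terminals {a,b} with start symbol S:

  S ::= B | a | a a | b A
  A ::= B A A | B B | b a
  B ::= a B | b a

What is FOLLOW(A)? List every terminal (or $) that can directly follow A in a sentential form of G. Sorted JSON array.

FIRST iteration:
[1]
  A via A→b a: +{b}
  B via B→a B: +{a}
  B via B→b a: +{b}
  S via S→B: +{a,b}
  S: {a,b}  A: {b}  B: {a,b}
[2]
  A via A→B A A: +{a}
  S: {a,b}  A: {a,b}  B: {a,b}
[3] (no change)
  S: {a,b}  A: {a,b}  B: {a,b}

Compute FOLLOW by fixpoint:
seed FOLLOW(S) with $
iter 1:
  A→B A A: FOLLOW(B) ⊇ FIRST(A) = {a,b}; new: +{a,b}
  A→B A A: FOLLOW(A) ⊇ FIRST(A) = {a,b}; new: +{a,b}
  S→B: FOLLOW(B) ⊇ FOLLOW(S) ⊇ {$}; new: +{$}
  S→b A: FOLLOW(A) ⊇ FOLLOW(S) ⊇ {$}; new: +{$}
  FOLLOW(S)={$}  FOLLOW(A)={$,a,b}  FOLLOW(B)={$,a,b}
iter 2: — fixpoint
  FOLLOW(S)={$}  FOLLOW(A)={$,a,b}  FOLLOW(B)={$,a,b}

FOLLOW(A) = ["$", "a", "b"]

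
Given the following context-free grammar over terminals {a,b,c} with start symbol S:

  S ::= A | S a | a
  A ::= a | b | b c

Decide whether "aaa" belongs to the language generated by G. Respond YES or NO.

Convert to CNF:
  S -> S T2 | T0 T1 | a | b
  A -> T0 T1 | a | b
  T0 -> b
  T1 -> c
  T2 -> a

Fill CYK table bottom-up:
  T[0,0] 'a' = {A,S,T2}  orig:{A,S}
  T[1,1] 'a' = {A,S,T2}  orig:{A,S}
  T[2,2] 'a' = {A,S,T2}  orig:{A,S}
  T[0,1] 'aa' = {S}
  T[1,2] 'aa' = {S}
  T[0,2] 'aaa' = {S}

S ∈ T[0,2] ⇒ YES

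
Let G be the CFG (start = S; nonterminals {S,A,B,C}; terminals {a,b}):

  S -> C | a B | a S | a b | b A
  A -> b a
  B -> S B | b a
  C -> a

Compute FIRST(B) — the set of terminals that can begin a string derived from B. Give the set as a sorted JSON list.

Compute FIRST by fixpoint:
pass 1:
  A via A→b a: +{b}
  B via B→b a: +{b}
  C via C→a: +{a}
  S via S→C: +{a}
  S via S→b A: +{b}
  FIRST[S]={a,b}  FIRST[A]={b}  FIRST[B]={b}  FIRST[C]={a}
pass 2:
  B via B→S B: +{a}
  FIRST[S]={a,b}  FIRST[A]={b}  FIRST[B]={a,b}  FIRST[C]={a}
pass 3: (no change)
  FIRST[S]={a,b}  FIRST[A]={b}  FIRST[B]={a,b}  FIRST[C]={a}

FIRST(B) = ["a", "b"]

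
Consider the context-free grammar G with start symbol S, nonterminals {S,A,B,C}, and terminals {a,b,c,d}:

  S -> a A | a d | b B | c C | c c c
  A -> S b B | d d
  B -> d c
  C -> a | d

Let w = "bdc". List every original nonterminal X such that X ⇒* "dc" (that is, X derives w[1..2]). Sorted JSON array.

Convert to CNF:
  S -> T0 B | T2 C | T2 X5 | T3 A | T3 T1
  A -> S X4 | T1 T1
  B -> T1 T2
  C -> a | d
  T0 -> b
  T1 -> d
  T2 -> c
  T3 -> a
  X4 -> T0 B
  X5 -> T2 T2

CYK fill, restricted to cells inside w[1..2]:
  cell(1,1) d: {C,T1}  orig:{C}
  cell(2,2) c: {T2}  orig:{}
  cell(1,2) dc: {B}

Original NTs in T[1,2] deriving "dc": ["B"]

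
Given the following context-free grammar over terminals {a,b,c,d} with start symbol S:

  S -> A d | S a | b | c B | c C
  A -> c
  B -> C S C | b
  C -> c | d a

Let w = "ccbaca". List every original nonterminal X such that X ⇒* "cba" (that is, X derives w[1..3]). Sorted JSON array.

Convert to CNF:
  S -> A T0 | S T1 | T2 B | T2 C | b
  A -> c
  B -> C X3 | b
  C -> T0 T1 | c
  T0 -> d
  T1 -> a
  T2 -> c
  X3 -> S C

Fill CYK table bottom-up (cells [i..j] with 1 ≤ i ≤ j ≤ 3 only):
  [1..1]={A,C,T2}  "c"  orig:{A,C}
  [2..2]={B,S}  "b"
  [3..3]={T1}  "a"  orig:{}
  [1..2]={S}  "cb"
  [2..3]={S}  "ba"
  [1..3]={S}  "cba"

Original NTs in T[1,3] deriving "cba": ["S"]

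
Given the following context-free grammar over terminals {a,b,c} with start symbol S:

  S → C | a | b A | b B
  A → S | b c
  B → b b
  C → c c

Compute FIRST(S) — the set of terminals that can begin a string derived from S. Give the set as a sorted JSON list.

FIRST iteration:
pass 1:
  A via A→b c: +{b}
  B via B→b b: +{b}
  C via C→c c: +{c}
  S via S→C: +{c}
  S via S→a: +{a}
  S via S→b A: +{b}
  FIRST(S)={a,b,c}  FIRST(A)={b}  FIRST(B)={b}  FIRST(C)={c}
pass 2:
  A via A→S: +{a,c}
  FIRST(S)={a,b,c}  FIRST(A)={a,b,c}  FIRST(B)={b}  FIRST(C)={c}
pass 3: — fixpoint
  FIRST(S)={a,b,c}  FIRST(A)={a,b,c}  FIRST(B)={b}  FIRST(C)={c}

FIRST(S) = ["a", "b", "c"]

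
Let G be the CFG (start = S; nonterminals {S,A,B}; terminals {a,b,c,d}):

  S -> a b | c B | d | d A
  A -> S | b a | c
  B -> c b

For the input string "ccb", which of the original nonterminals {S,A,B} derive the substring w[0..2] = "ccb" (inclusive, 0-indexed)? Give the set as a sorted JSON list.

Convert to CNF:
  S -> T0 T1 | T2 B | T3 A | d
  A -> T0 T1 | T1 T0 | T2 B | T3 A | c | d
  B -> T2 T1
  T0 -> a
  T1 -> b
  T2 -> c
  T3 -> d

CYK fill — only the sub-triangle for w[0..2]:
  T[0,0] 'c' = {A,T2}  orig:{A}
  T[1,1] 'c' = {A,T2}  orig:{A}
  T[2,2] 'b' = {T1}  orig:{}
  T[0,1] 'cc' = ∅
  T[1,2] 'cb' = {B}
  T[0,2] 'ccb' = {A,S}

Original NTs in T[0,2] deriving "ccb": ["A", "S"]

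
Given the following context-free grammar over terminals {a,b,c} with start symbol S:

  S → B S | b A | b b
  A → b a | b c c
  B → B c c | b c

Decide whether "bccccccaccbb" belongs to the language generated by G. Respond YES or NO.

Convert to CNF:
  S -> B S | T0 A | T0 T0
  A -> T0 T1 | T0 X3
  B -> B X4 | T0 T2
  T0 -> b
  T1 -> a
  T2 -> c
  X3 -> T2 T2
  X4 -> T2 T2

Fill CYK table bottom-up:
  [0..0]={T0}  "b"  orig:{}
  [1..1]={T2}  "c"  orig:{}
  [2..2]={T2}  "c"  orig:{}
  [3..3]={T2}  "c"  orig:{}
  [4..4]={T2}  "c"  orig:{}
  [5..5]={T2}  "c"  orig:{}
  [6..6]={T2}  "c"  orig:{}
  [7..7]={T1}  "a"  orig:{}
  [8..8]={T2}  "c"  orig:{}
  [9..9]={T2}  "c"  orig:{}
  [10..10]={T0}  "b"  orig:{}
  [11..11]={T0}  "b"  orig:{}
  [0..1]={B}  "bc"
  [1..2]={X3,X4}  "cc"  orig:{}
  [2..3]={X3,X4}  "cc"  orig:{}
  [3..4]={X3,X4}  "cc"  orig:{}
  [4..5]={X3,X4}  "cc"  orig:{}
  [5..6]={X3,X4}  "cc"  orig:{}
  [6..7]=∅  "ca"
  [7..8]=∅  "ac"
  [8..9]={X3,X4}  "cc"  orig:{}
  [9..10]=∅  "cb"
  [10..11]={S}  "bb"
  [0..2]={A}  "bcc"
  [1..3]=∅  "ccc"
  [2..4]=∅  "ccc"
  [3..5]=∅  "ccc"
  [4..6]=∅  "ccc"
  [5..7]=∅  "cca"
  [6..8]=∅  "cac"
  [7..9]=∅  "acc"
  [8..10]=∅  "ccb"
  [9..11]=∅  "cbb"
  [0..3]={B}  "bccc"
  [1..4]=∅  "cccc"
  [2..5]=∅  "cccc"
  [3..6]=∅  "cccc"
  [4..7]=∅  "ccca"
  [5..8]=∅  "ccac"
  [6..9]=∅  "cacc"
  [7..10]=∅  "accb"
  [8..11]=∅  "ccbb"
  [0..4]=∅  "bcccc"
  [1..5]=∅  "ccccc"
  [2..6]=∅  "ccccc"
  [3..7]=∅  "cccca"
  [4..8]=∅  "cccac"
  [5..9]=∅  "ccacc"
  [6..10]=∅  "caccb"
  [7..11]=∅  "accbb"
  [0..5]={B}  "bccccc"
  [1..6]=∅  "cccccc"
  [2..7]=∅  "ccccca"
  [3..8]=∅  "ccccac"
  [4..9]=∅  "cccacc"
  [5..10]=∅  "ccaccb"
  [6..11]=∅  "caccbb"
  [0..6]=∅  "bcccccc"
  [1..7]=∅  "cccccca"
  [2..8]=∅  "cccccac"
  [3..9]=∅  "ccccacc"
  [4..10]=∅  "cccaccb"
  [5..11]=∅  "ccaccbb"
  [0..7]=∅  "bcccccca"
  [1..8]=∅  "ccccccac"
  [2..9]=∅  "cccccacc"
  [3..10]=∅  "ccccaccb"
  [4..11]=∅  "cccaccbb"
  [0..8]=∅  "bccccccac"
  [1..9]=∅  "ccccccacc"
  [2..10]=∅  "cccccaccb"
  [3..11]=∅  "ccccaccbb"
  [0..9]=∅  "bccccccacc"
  [1..10]=∅  "ccccccaccb"
  [2..11]=∅  "cccccaccbb"
  [0..10]=∅  "bccccccaccb"
  [1..11]=∅  "ccccccaccbb"
  [0..11]=∅  "bccccccaccbb"

S ∉ T[0,11] ⇒ NO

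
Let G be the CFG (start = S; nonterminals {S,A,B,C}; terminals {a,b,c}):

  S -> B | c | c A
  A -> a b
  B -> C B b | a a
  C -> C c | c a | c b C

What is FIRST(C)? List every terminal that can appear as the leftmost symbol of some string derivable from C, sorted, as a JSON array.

FIRST sets, iterate to fixpoint:
iter 1:
  A via A→a b: +{a}
  B via B→a a: +{a}
  C via C→c a: +{c}
  S via S→B: +{a}
  S via S→c: +{c}
  FIRST(S)={a,c}  FIRST(A)={a}  FIRST(B)={a}  FIRST(C)={c}
iter 2:
  B via B→C B b: +{c}
  FIRST(S)={a,c}  FIRST(A)={a}  FIRST(B)={a,c}  FIRST(C)={c}
iter 3: (stable)
  FIRST(S)={a,c}  FIRST(A)={a}  FIRST(B)={a,c}  FIRST(C)={c}

FIRST(C) = ["c"]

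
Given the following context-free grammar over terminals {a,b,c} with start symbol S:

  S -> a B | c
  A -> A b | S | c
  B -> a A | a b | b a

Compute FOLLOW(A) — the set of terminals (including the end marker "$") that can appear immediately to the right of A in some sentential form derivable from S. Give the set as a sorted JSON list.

FIRST sets, iterate to fixpoint:
round 1:
  A via A→c: +{c}
  B via B→a A: +{a}
  B via B→b a: +{b}
  S via S→a B: +{a}
  S via S→c: +{c}
  FIRST[S]={a,c}  FIRST[A]={c}  FIRST[B]={a,b}
round 2:
  A via A→S: +{a}
  FIRST[S]={a,c}  FIRST[A]={a,c}  FIRST[B]={a,b}
round 3: — fixpoint
  FIRST[S]={a,c}  FIRST[A]={a,c}  FIRST[B]={a,b}

FOLLOW sets:
initialize: $ ∈ FOLLOW(S)
round 1:
  A→A b: FOLLOW(A) ⊇ FIRST(b) = {b}; new: +{b}
  A→S: FOLLOW(S) ⊇ FOLLOW(A) ⊇ {b}; new: +{b}
  S→a B: FOLLOW(B) ⊇ FOLLOW(S) ⊇ {$,b}; new: +{$,b}
  FOLLOW[S]={$,b}  FOLLOW[A]={b}  FOLLOW[B]={$,b}
round 2:
  B→a A: FOLLOW(A) ⊇ FOLLOW(B) ⊇ {$,b}; new: +{$}
  FOLLOW[S]={$,b}  FOLLOW[A]={$,b}  FOLLOW[B]={$,b}
round 3: done
  FOLLOW[S]={$,b}  FOLLOW[A]={$,b}  FOLLOW[B]={$,b}

FOLLOW(A) = ["$", "b"]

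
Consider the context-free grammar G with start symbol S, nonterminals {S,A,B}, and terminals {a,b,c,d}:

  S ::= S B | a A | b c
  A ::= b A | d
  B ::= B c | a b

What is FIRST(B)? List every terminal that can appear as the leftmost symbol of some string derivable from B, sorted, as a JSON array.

Compute FIRST by fixpoint:
[1]
  A via A→b A: +{b}
  A via A→d: +{d}
  B via B→a b: +{a}
  S via S→a A: +{a}
  S via S→b c: +{b}
  S: {a,b}  A: {b,d}  B: {a}
[2] (no change)
  S: {a,b}  A: {b,d}  B: {a}

FIRST(B) = ["a"]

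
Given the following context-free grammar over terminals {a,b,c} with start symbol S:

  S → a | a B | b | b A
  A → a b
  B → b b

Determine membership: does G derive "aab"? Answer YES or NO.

CNF form of G:
  S -> T0 B | T1 A | a | b
  A -> T0 T1
  B -> T1 T1
  T0 -> a
  T1 -> b

CYK table (by increasing span):
  T[0,0] 'a' = {S,T0}  orig:{S}
  T[1,1] 'a' = {S,T0}  orig:{S}
  T[2,2] 'b' = {S,T1}  orig:{S}
  T[0,1] 'aa' = ∅
  T[1,2] 'ab' = {A}
  T[0,2] 'aab' = ∅

S ∉ T[0,2] ⇒ NO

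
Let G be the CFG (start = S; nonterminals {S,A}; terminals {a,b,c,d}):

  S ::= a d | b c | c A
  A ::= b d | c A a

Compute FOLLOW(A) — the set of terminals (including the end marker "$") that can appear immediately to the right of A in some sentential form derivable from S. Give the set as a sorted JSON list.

FIRST sets, iterate to fixpoint:
round 1:
  A via A→b d: +{b}
  A via A→c A a: +{c}
  S via S→a d: +{a}
  S via S→b c: +{b}
  S via S→c A: +{c}
  FIRST(S)={a,b,c}  FIRST(A)={b,c}
round 2: — fixpoint
  FIRST(S)={a,b,c}  FIRST(A)={b,c}

FOLLOW sets:
FOLLOW(S) := {$}
iter 1:
  A→c A a: FOLLOW(A) ⊇ FIRST(a) = {a}; new: +{a}
  S→c A: FOLLOW(A) ⊇ FOLLOW(S) ⊇ {$}; new: +{$}
  FOLLOW(S)={$}  FOLLOW(A)={$,a}
iter 2: done
  FOLLOW(S)={$}  FOLLOW(A)={$,a}

FOLLOW(A) = ["$", "a"]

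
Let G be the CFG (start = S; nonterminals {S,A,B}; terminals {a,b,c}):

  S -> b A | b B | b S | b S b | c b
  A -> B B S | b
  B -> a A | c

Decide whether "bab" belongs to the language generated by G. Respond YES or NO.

Convert to CNF:
  S -> T1 A | T1 B | T1 S | T1 X4 | T2 T1
  A -> B X3 | b
  B -> T0 A | c
  T0 -> a
  T1 -> b
  T2 -> c
  X3 -> B S
  X4 -> S T1

Fill CYK table bottom-up:
  T[0,0] 'b' = {A,T1}  orig:{A}
  T[1,1] 'a' = {T0}  orig:{}
  T[2,2] 'b' = {A,T1}  orig:{A}
  T[0,1] 'ba' = ∅
  T[1,2] 'ab' = {B}
  T[0,2] 'bab' = {S}

S ∈ T[0,2] ⇒ YES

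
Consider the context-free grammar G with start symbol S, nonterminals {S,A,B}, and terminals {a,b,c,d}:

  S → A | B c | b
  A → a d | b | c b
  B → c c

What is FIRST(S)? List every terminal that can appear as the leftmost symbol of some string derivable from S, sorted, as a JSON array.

Compute FIRST by fixpoint:
round 1:
  A via A→a d: +{a}
  A via A→b: +{b}
  A via A→c b: +{c}
  B via B→c c: +{c}
  S via S→A: +{a,b,c}
  FIRST[S]={a,b,c}  FIRST[A]={a,b,c}  FIRST[B]={c}
round 2: — fixpoint
  FIRST[S]={a,b,c}  FIRST[A]={a,b,c}  FIRST[B]={c}

FIRST(S) = ["a", "b", "c"]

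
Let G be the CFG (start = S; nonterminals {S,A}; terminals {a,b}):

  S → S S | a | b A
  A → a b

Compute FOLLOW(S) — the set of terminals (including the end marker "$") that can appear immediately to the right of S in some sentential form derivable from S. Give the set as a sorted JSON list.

FIRST sets, iterate to fixpoint:
iter 1:
  A via A→a b: +{a}
  S via S→a: +{a}
  S via S→b A: +{b}
  FIRST(S)={a,b}  FIRST(A)={a}
iter 2: (no change)
  FIRST(S)={a,b}  FIRST(A)={a}

Compute FOLLOW by fixpoint:
initialize: $ ∈ FOLLOW(S)
[1]
  S→S S: FOLLOW(S) ⊇ FIRST(S) = {a,b}; new: +{a,b}
  S→b A: FOLLOW(A) ⊇ FOLLOW(S) ⊇ {$,a,b}; new: +{$,a,b}
  FOLLOW[S]={$,a,b}  FOLLOW[A]={$,a,b}
[2] (stable)
  FOLLOW[S]={$,a,b}  FOLLOW[A]={$,a,b}

FOLLOW(S) = ["$", "a", "b"]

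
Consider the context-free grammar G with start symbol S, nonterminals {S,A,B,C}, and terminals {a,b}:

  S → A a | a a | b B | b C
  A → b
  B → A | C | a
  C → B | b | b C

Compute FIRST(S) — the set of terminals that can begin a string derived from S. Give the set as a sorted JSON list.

FIRST iteration:
round 1:
  A via A→b: +{b}
  B via B→A: +{b}
  B via B→a: +{a}
  C via C→B: +{a,b}
  S via S→A a: +{b}
  S via S→a a: +{a}
  S: {a,b}  A: {b}  B: {a,b}  C: {a,b}
round 2: done
  S: {a,b}  A: {b}  B: {a,b}  C: {a,b}

FIRST(S) = ["a", "b"]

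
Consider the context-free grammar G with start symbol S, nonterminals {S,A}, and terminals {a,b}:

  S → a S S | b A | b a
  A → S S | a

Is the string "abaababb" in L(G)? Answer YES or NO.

Convert to CNF:
  S -> T0 X2 | T1 A | T1 T0
  A -> S S | a
  T0 -> a
  T1 -> b
  X2 -> S S

CYK fill:
  T[0,0] 'a' = {A,T0}  orig:{A}
  T[1,1] 'b' = {T1}  orig:{}
  T[2,2] 'a' = {A,T0}  orig:{A}
  T[3,3] 'a' = {A,T0}  orig:{A}
  T[4,4] 'b' = {T1}  orig:{}
  T[5,5] 'a' = {A,T0}  orig:{A}
  T[6,6] 'b' = {T1}  orig:{}
  T[7,7] 'b' = {T1}  orig:{}
  T[0,1] 'ab' = ∅
  T[1,2] 'ba' = {S}
  T[2,3] 'aa' = ∅
  T[3,4] 'ab' = ∅
  T[4,5] 'ba' = {S}
  T[5,6] 'ab' = ∅
  T[6,7] 'bb' = ∅
  T[0,2] 'aba' = ∅
  T[1,3] 'baa' = ∅
  T[2,4] 'aab' = ∅
  T[3,5] 'aba' = ∅
  T[4,6] 'bab' = ∅
  T[5,7] 'abb' = ∅
  T[0,3] 'abaa' = ∅
  T[1,4] 'baab' = ∅
  T[2,5] 'aaba' = ∅
  T[3,6] 'abab' = ∅
  T[4,7] 'babb' = ∅
  T[0,4] 'abaab' = ∅
  T[1,5] 'baaba' = ∅
  T[2,6] 'aabab' = ∅
  T[3,7] 'ababb' = ∅
  T[0,5] 'abaaba' = ∅
  T[1,6] 'baabab' = ∅
  T[2,7] 'aababb' = ∅
  T[0,6] 'abaabab' = ∅
  T[1,7] 'baababb' = ∅
  T[0,7] 'abaababb' = ∅

S ∉ T[0,7] ⇒ NO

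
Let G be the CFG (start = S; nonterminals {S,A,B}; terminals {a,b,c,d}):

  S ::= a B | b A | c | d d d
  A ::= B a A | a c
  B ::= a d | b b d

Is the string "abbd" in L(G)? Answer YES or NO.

Convert to CNF:
  S -> T0 B | T2 X6 | T3 A | c
  A -> B X4 | T0 T1
  B -> T0 T2 | T3 X5
  T0 -> a
  T1 -> c
  T2 -> d
  T3 -> b
  X4 -> T0 A
  X5 -> T3 T2
  X6 -> T2 T2

Fill CYK table bottom-up:
  cell(0,0) a: {T0}  orig:{}
  cell(1,1) b: {T3}  orig:{}
  cell(2,2) b: {T3}  orig:{}
  cell(3,3) d: {T2}  orig:{}
  cell(0,1) ab: ∅
  cell(1,2) bb: ∅
  cell(2,3) bd: {X5}  orig:{}
  cell(0,2) abb: ∅
  cell(1,3) bbd: {B}
  cell(0,3) abbd: {S}

S ∈ T[0,3] ⇒ YES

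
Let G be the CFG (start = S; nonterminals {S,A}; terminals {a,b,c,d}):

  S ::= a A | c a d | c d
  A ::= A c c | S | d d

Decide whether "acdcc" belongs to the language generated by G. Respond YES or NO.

CNF form of G:
  S -> T0 T2 | T0 X5 | T1 A
  A -> A X3 | T0 T2 | T0 X4 | T1 A | T2 T2
  T0 -> c
  T1 -> a
  T2 -> d
  X3 -> T0 T0
  X4 -> T1 T2
  X5 -> T1 T2

CYK table (by increasing span):
  cell(0,0) a: {T1}  orig:{}
  cell(1,1) c: {T0}  orig:{}
  cell(2,2) d: {T2}  orig:{}
  cell(3,3) c: {T0}  orig:{}
  cell(4,4) c: {T0}  orig:{}
  cell(0,1) ac: ∅
  cell(1,2) cd: {A,S}
  cell(2,3) dc: ∅
  cell(3,4) cc: {X3}  orig:{}
  cell(0,2) acd: {A,S}
  cell(1,3) cdc: ∅
  cell(2,4) dcc: ∅
  cell(0,3) acdc: ∅
  cell(1,4) cdcc: {A}
  cell(0,4) acdcc: {A,S}

S ∈ T[0,4] ⇒ YES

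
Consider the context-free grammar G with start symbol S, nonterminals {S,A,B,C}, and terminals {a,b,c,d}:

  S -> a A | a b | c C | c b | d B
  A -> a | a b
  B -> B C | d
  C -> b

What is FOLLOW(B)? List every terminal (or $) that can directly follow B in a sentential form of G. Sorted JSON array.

FIRST iteration:
round 1:
  A via A→a: +{a}
  B via B→d: +{d}
  C via C→b: +{b}
  S via S→a A: +{a}
  S via S→c C: +{c}
  S via S→d B: +{d}
  S: {a,c,d}  A: {a}  B: {d}  C: {b}
round 2: (no change)
  S: {a,c,d}  A: {a}  B: {d}  C: {b}

Compute FOLLOW by fixpoint:
FOLLOW(S) := {$}
round 1:
  B→B C: FOLLOW(B) ⊇ FIRST(C) = {b}; new: +{b}
  B→B C: FOLLOW(C) ⊇ FOLLOW(B) ⊇ {b}; new: +{b}
  S→a A: FOLLOW(A) ⊇ FOLLOW(S) ⊇ {$}; new: +{$}
  S→c C: FOLLOW(C) ⊇ FOLLOW(S) ⊇ {$}; new: +{$}
  S→d B: FOLLOW(B) ⊇ FOLLOW(S) ⊇ {$}; new: +{$}
  S: {$}  A: {$}  B: {$,b}  C: {$,b}
round 2: (stable)
  S: {$}  A: {$}  B: {$,b}  C: {$,b}

FOLLOW(B) = ["$", "b"]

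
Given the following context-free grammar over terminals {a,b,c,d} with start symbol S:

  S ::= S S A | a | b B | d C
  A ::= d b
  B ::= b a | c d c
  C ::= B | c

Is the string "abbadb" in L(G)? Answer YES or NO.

Convert to CNF:
  S -> S X6 | T0 C | T1 B | a
  A -> T0 T1
  B -> T1 T2 | T3 X4
  C -> T1 T2 | T3 X5 | c
  T0 -> d
  T1 -> b
  T2 -> a
  T3 -> c
  X4 -> T0 T3
  X5 -> T0 T3
  X6 -> S A

CYK table (by increasing span):
  cell(0,0) a: {S,T2}  orig:{S}
  cell(1,1) b: {T1}  orig:{}
  cell(2,2) b: {T1}  orig:{}
  cell(3,3) a: {S,T2}  orig:{S}
  cell(4,4) d: {T0}  orig:{}
  cell(5,5) b: {T1}  orig:{}
  cell(0,1) ab: ∅
  cell(1,2) bb: ∅
  cell(2,3) ba: {B,C}
  cell(3,4) ad: ∅
  cell(4,5) db: {A}
  cell(0,2) abb: ∅
  cell(1,3) bba: {S}
  cell(2,4) bad: ∅
  cell(3,5) adb: {X6}  orig:{}
  cell(0,3) abba: ∅
  cell(1,4) bbad: ∅
  cell(2,5) badb: ∅
  cell(0,4) abbad: ∅
  cell(1,5) bbadb: {X6}  orig:{}
  cell(0,5) abbadb: {S}

S ∈ T[0,5] ⇒ YES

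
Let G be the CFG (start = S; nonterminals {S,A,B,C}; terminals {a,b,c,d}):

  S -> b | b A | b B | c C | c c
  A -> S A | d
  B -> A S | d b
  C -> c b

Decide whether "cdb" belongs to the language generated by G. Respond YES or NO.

Convert to CNF:
  S -> T1 A | T1 B | T2 C | T2 T2 | b
  A -> S A | d
  B -> A S | T0 T1
  C -> T2 T1
  T0 -> d
  T1 -> b
  T2 -> c

Fill CYK table bottom-up:
  T[0,0] 'c' = {T2}  orig:{}
  T[1,1] 'd' = {A,T0}  orig:{A}
  T[2,2] 'b' = {S,T1}  orig:{S}
  T[0,1] 'cd' = ∅
  T[1,2] 'db' = {B}
  T[0,2] 'cdb' = ∅

S ∉ T[0,2] ⇒ NO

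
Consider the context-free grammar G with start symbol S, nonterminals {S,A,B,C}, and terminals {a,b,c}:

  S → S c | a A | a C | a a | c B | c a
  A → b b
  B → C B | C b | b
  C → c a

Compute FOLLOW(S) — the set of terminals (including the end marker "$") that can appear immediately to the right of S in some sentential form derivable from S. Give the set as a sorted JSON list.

FIRST sets, iterate to fixpoint:
pass 1:
  A via A→b b: +{b}
  B via B→b: +{b}
  C via C→c a: +{c}
  S via S→a A: +{a}
  S via S→c B: +{c}
  FIRST[S]={a,c}  FIRST[A]={b}  FIRST[B]={b}  FIRST[C]={c}
pass 2:
  B via B→C B: +{c}
  FIRST[S]={a,c}  FIRST[A]={b}  FIRST[B]={b,c}  FIRST[C]={c}
pass 3: done
  FIRST[S]={a,c}  FIRST[A]={b}  FIRST[B]={b,c}  FIRST[C]={c}

Compute FOLLOW by fixpoint:
seed FOLLOW(S) with $
round 1:
  B→C B: FOLLOW(C) ⊇ FIRST(B) = {b,c}; new: +{b,c}
  S→S c: FOLLOW(S) ⊇ FIRST(c) = {c}; new: +{c}
  S→a A: FOLLOW(A) ⊇ FOLLOW(S) ⊇ {$,c}; new: +{$,c}
  S→a C: FOLLOW(C) ⊇ FOLLOW(S) ⊇ {$,c}; new: +{$}
  S→c B: FOLLOW(B) ⊇ FOLLOW(S) ⊇ {$,c}; new: +{$,c}
  S: {$,c}  A: {$,c}  B: {$,c}  C: {$,b,c}
round 2: (stable)
  S: {$,c}  A: {$,c}  B: {$,c}  C: {$,b,c}

FOLLOW(S) = ["$", "c"]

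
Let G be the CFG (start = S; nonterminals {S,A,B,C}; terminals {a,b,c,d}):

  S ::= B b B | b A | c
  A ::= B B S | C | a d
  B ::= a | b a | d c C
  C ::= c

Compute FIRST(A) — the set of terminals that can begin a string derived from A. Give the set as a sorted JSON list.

Compute FIRST by fixpoint:
iter 1:
  A via A→a d: +{a}
  B via B→a: +{a}
  B via B→b a: +{b}
  B via B→d c C: +{d}
  C via C→c: +{c}
  S via S→B b B: +{a,b,d}
  S via S→c: +{c}
  FIRST(S)={a,b,c,d}  FIRST(A)={a}  FIRST(B)={a,b,d}  FIRST(C)={c}
iter 2:
  A via A→B B S: +{b,d}
  A via A→C: +{c}
  FIRST(S)={a,b,c,d}  FIRST(A)={a,b,c,d}  FIRST(B)={a,b,d}  FIRST(C)={c}
iter 3: (stable)
  FIRST(S)={a,b,c,d}  FIRST(A)={a,b,c,d}  FIRST(B)={a,b,d}  FIRST(C)={c}

FIRST(A) = ["a", "b", "c", "d"]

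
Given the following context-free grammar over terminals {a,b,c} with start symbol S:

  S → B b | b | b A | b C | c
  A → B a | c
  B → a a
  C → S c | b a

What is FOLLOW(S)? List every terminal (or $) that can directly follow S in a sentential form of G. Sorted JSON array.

FIRST sets, iterate to fixpoint:
[1]
  A via A→c: +{c}
  B via B→a a: +{a}
  C via C→b a: +{b}
  S via S→B b: +{a}
  S via S→b: +{b}
  S via S→c: +{c}
  FIRST[S]={a,b,c}  FIRST[A]={c}  FIRST[B]={a}  FIRST[C]={b}
[2]
  A via A→B a: +{a}
  C via C→S c: +{a,c}
  FIRST[S]={a,b,c}  FIRST[A]={a,c}  FIRST[B]={a}  FIRST[C]={a,b,c}
[3] (no change)
  FIRST[S]={a,b,c}  FIRST[A]={a,c}  FIRST[B]={a}  FIRST[C]={a,b,c}

FOLLOW iteration:
initialize: $ ∈ FOLLOW(S)
pass 1:
  A→B a: FOLLOW(B) ⊇ FIRST(a) = {a}; new: +{a}
  C→S c: FOLLOW(S) ⊇ FIRST(c) = {c}; new: +{c}
  S→B b: FOLLOW(B) ⊇ FIRST(b) = {b}; new: +{b}
  S→b A: FOLLOW(A) ⊇ FOLLOW(S) ⊇ {$,c}; new: +{$,c}
  S→b C: FOLLOW(C) ⊇ FOLLOW(S) ⊇ {$,c}; new: +{$,c}
  FOLLOW[S]={$,c}  FOLLOW[A]={$,c}  FOLLOW[B]={a,b}  FOLLOW[C]={$,c}
pass 2: — fixpoint
  FOLLOW[S]={$,c}  FOLLOW[A]={$,c}  FOLLOW[B]={a,b}  FOLLOW[C]={$,c}

FOLLOW(S) = ["$", "c"]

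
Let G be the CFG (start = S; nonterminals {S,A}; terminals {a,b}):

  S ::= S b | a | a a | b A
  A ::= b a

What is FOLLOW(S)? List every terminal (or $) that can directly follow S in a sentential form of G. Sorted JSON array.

Compute FIRST by fixpoint:
round 1:
  A via A→b a: +{b}
  S via S→a: +{a}
  S via S→b A: +{b}
  FIRST(S)={a,b}  FIRST(A)={b}
round 2: done
  FIRST(S)={a,b}  FIRST(A)={b}

FOLLOW iteration:
seed FOLLOW(S) with $
pass 1:
  S→S b: FOLLOW(S) ⊇ FIRST(b) = {b}; new: +{b}
  S→b A: FOLLOW(A) ⊇ FOLLOW(S) ⊇ {$,b}; new: +{$,b}
  FOLLOW[S]={$,b}  FOLLOW[A]={$,b}
pass 2: done
  FOLLOW[S]={$,b}  FOLLOW[A]={$,b}

FOLLOW(S) = ["$", "b"]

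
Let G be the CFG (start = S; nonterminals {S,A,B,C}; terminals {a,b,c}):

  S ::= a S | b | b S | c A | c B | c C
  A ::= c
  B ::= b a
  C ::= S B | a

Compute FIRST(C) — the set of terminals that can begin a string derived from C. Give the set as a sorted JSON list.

Compute FIRST by fixpoint:
pass 1:
  A via A→c: +{c}
  B via B→b a: +{b}
  C via C→a: +{a}
  S via S→a S: +{a}
  S via S→b: +{b}
  S via S→c A: +{c}
  FIRST[S]={a,b,c}  FIRST[A]={c}  FIRST[B]={b}  FIRST[C]={a}
pass 2:
  C via C→S B: +{b,c}
  FIRST[S]={a,b,c}  FIRST[A]={c}  FIRST[B]={b}  FIRST[C]={a,b,c}
pass 3: — fixpoint
  FIRST[S]={a,b,c}  FIRST[A]={c}  FIRST[B]={b}  FIRST[C]={a,b,c}

FIRST(C) = ["a", "b", "c"]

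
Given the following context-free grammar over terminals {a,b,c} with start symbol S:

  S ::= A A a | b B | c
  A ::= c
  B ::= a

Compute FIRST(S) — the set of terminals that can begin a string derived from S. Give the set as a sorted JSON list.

FIRST iteration:
iter 1:
  A via A→c: +{c}
  B via B→a: +{a}
  S via S→A A a: +{c}
  S via S→b B: +{b}
  FIRST(S)={b,c}  FIRST(A)={c}  FIRST(B)={a}
iter 2: done
  FIRST(S)={b,c}  FIRST(A)={c}  FIRST(B)={a}

FIRST(S) = ["b", "c"]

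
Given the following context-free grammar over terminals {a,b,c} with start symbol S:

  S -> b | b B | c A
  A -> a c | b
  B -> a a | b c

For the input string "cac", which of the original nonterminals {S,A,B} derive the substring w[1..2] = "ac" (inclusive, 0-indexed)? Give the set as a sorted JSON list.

CNF form of G:
  S -> T1 A | T2 B | b
  A -> T0 T1 | b
  B -> T0 T0 | T2 T1
  T0 -> a
  T1 -> c
  T2 -> b

CYK table (by increasing span), restricted to cells inside w[1..2]:
  cell(1,1) a: {T0}  orig:{}
  cell(2,2) c: {T1}  orig:{}
  cell(1,2) ac: {A}

Original NTs in T[1,2] deriving "ac": ["A"]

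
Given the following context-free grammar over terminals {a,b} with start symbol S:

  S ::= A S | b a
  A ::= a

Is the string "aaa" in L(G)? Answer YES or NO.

CNF form of G:
  S -> A S | T0 T1
  A -> a
  T0 -> b
  T1 -> a

CYK table (by increasing span):
  cell(0,0) a: {A,T1}  orig:{A}
  cell(1,1) a: {A,T1}  orig:{A}
  cell(2,2) a: {A,T1}  orig:{A}
  cell(0,1) aa: ∅
  cell(1,2) aa: ∅
  cell(0,2) aaa: ∅

S ∉ T[0,2] ⇒ NO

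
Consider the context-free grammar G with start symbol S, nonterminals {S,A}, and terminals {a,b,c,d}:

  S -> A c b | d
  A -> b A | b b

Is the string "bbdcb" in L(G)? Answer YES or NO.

Convert to CNF:
  S -> A X2 | d
  A -> T0 A | T0 T0
  T0 -> b
  T1 -> c
  X2 -> T1 T0

CYK fill:
  cell(0,0) b: {T0}  orig:{}
  cell(1,1) b: {T0}  orig:{}
  cell(2,2) d: {S}
  cell(3,3) c: {T1}  orig:{}
  cell(4,4) b: {T0}  orig:{}
  cell(0,1) bb: {A}
  cell(1,2) bd: ∅
  cell(2,3) dc: ∅
  cell(3,4) cb: {X2}  orig:{}
  cell(0,2) bbd: ∅
  cell(1,3) bdc: ∅
  cell(2,4) dcb: ∅
  cell(0,3) bbdc: ∅
  cell(1,4) bdcb: ∅
  cell(0,4) bbdcb: ∅

S ∉ T[0,4] ⇒ NO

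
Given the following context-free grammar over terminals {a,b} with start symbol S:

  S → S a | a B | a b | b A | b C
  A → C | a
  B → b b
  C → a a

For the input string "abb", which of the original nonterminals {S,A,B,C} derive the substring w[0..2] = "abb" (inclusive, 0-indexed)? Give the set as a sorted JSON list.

CNF form of G:
  S -> S T0 | T0 B | T0 T1 | T1 A | T1 C
  A -> T0 T0 | a
  B -> T1 T1
  C -> T0 T0
  T0 -> a
  T1 -> b

CYK fill — only the sub-triangle for w[0..2]:
  [0..0]={A,T0}  "a"  orig:{A}
  [1..1]={T1}  "b"  orig:{}
  [2..2]={T1}  "b"  orig:{}
  [0..1]={S}  "ab"
  [1..2]={B}  "bb"
  [0..2]={S}  "abb"

Original NTs in T[0,2] deriving "abb": ["S"]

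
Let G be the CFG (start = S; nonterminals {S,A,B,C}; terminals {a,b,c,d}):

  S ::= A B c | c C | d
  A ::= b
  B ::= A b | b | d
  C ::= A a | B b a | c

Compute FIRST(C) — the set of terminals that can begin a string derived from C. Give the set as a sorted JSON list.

Compute FIRST by fixpoint:
[1]
  A via A→b: +{b}
  B via B→A b: +{b}
  B via B→d: +{d}
  C via C→A a: +{b}
  C via C→B b a: +{d}
  C via C→c: +{c}
  S via S→A B c: +{b}
  S via S→c C: +{c}
  S via S→d: +{d}
  FIRST(S)={b,c,d}  FIRST(A)={b}  FIRST(B)={b,d}  FIRST(C)={b,c,d}
[2] (no change)
  FIRST(S)={b,c,d}  FIRST(A)={b}  FIRST(B)={b,d}  FIRST(C)={b,c,d}

FIRST(C) = ["b", "c", "d"]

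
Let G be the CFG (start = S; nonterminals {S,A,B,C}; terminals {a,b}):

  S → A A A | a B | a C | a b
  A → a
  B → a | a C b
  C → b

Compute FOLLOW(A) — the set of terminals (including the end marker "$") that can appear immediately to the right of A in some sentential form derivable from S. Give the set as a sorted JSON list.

Compute FIRST by fixpoint:
[1]
  A via A→a: +{a}
  B via B→a: +{a}
  C via C→b: +{b}
  S via S→A A A: +{a}
  S: {a}  A: {a}  B: {a}  C: {b}
[2] (no change)
  S: {a}  A: {a}  B: {a}  C: {b}

FOLLOW iteration:
initialize: $ ∈ FOLLOW(S)
round 1:
  B→a C b: FOLLOW(C) ⊇ FIRST(b) = {b}; new: +{b}
  S→A A A: FOLLOW(A) ⊇ FIRST(A) = {a}; new: +{a}
  S→A A A: FOLLOW(A) ⊇ FOLLOW(S) ⊇ {$}; new: +{$}
  S→a B: FOLLOW(B) ⊇ FOLLOW(S) ⊇ {$}; new: +{$}
  S→a C: FOLLOW(C) ⊇ FOLLOW(S) ⊇ {$}; new: +{$}
  S: {$}  A: {$,a}  B: {$}  C: {$,b}
round 2: (no change)
  S: {$}  A: {$,a}  B: {$}  C: {$,b}

FOLLOW(A) = ["$", "a"]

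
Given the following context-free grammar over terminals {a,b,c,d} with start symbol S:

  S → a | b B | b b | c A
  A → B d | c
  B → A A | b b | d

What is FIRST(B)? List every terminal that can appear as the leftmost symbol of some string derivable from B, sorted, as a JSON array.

Compute FIRST by fixpoint:
round 1:
  A via A→c: +{c}
  B via B→A A: +{c}
  B via B→b b: +{b}
  B via B→d: +{d}
  S via S→a: +{a}
  S via S→b B: +{b}
  S via S→c A: +{c}
  FIRST[S]={a,b,c}  FIRST[A]={c}  FIRST[B]={b,c,d}
round 2:
  A via A→B d: +{b,d}
  FIRST[S]={a,b,c}  FIRST[A]={b,c,d}  FIRST[B]={b,c,d}
round 3: (no change)
  FIRST[S]={a,b,c}  FIRST[A]={b,c,d}  FIRST[B]={b,c,d}

FIRST(B) = ["b", "c", "d"]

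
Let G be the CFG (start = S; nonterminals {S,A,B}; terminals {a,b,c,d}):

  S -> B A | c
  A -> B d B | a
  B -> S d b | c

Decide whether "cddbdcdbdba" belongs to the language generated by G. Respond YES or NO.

Convert to CNF:
  S -> B A | c
  A -> B X2 | a
  B -> S X3 | c
  T0 -> d
  T1 -> b
  X2 -> T0 B
  X3 -> T0 T1

CYK table (by increasing span):
  T[0,0] 'c' = {B,S}
  T[1,1] 'd' = {T0}  orig:{}
  T[2,2] 'd' = {T0}  orig:{}
  T[3,3] 'b' = {T1}  orig:{}
  T[4,4] 'd' = {T0}  orig:{}
  T[5,5] 'c' = {B,S}
  T[6,6] 'd' = {T0}  orig:{}
  T[7,7] 'b' = {T1}  orig:{}
  T[8,8] 'd' = {T0}  orig:{}
  T[9,9] 'b' = {T1}  orig:{}
  T[10,10] 'a' = {A}
  T[0,1] 'cd' = ∅
  T[1,2] 'dd' = ∅
  T[2,3] 'db' = {X3}  orig:{}
  T[3,4] 'bd' = ∅
  T[4,5] 'dc' = {X2}  orig:{}
  T[5,6] 'cd' = ∅
  T[6,7] 'db' = {X3}  orig:{}
  T[7,8] 'bd' = ∅
  T[8,9] 'db' = {X3}  orig:{}
  T[9,10] 'ba' = ∅
  T[0,2] 'cdd' = ∅
  T[1,3] 'ddb' = ∅
  T[2,4] 'dbd' = ∅
  T[3,5] 'bdc' = ∅
  T[4,6] 'dcd' = ∅
  T[5,7] 'cdb' = {B}
  T[6,8] 'dbd' = ∅
  T[7,9] 'bdb' = ∅
  T[8,10] 'dba' = ∅
  T[0,3] 'cddb' = ∅
  T[1,4] 'ddbd' = ∅
  T[2,5] 'dbdc' = ∅
  T[3,6] 'bdcd' = ∅
  T[4,7] 'dcdb' = {X2}  orig:{}
  T[5,8] 'cdbd' = ∅
  T[6,9] 'dbdb' = ∅
  T[7,10] 'bdba' = ∅
  T[0,4] 'cddbd' = ∅
  T[1,5] 'ddbdc' = ∅
  T[2,6] 'dbdcd' = ∅
  T[3,7] 'bdcdb' = ∅
  T[4,8] 'dcdbd' = ∅
  T[5,9] 'cdbdb' = ∅
  T[6,10] 'dbdba' = ∅
  T[0,5] 'cddbdc' = ∅
  T[1,6] 'ddbdcd' = ∅
  T[2,7] 'dbdcdb' = ∅
  T[3,8] 'bdcdbd' = ∅
  T[4,9] 'dcdbdb' = ∅
  T[5,10] 'cdbdba' = ∅
  T[0,6] 'cddbdcd' = ∅
  T[1,7] 'ddbdcdb' = ∅
  T[2,8] 'dbdcdbd' = ∅
  T[3,9] 'bdcdbdb' = ∅
  T[4,10] 'dcdbdba' = ∅
  T[0,7] 'cddbdcdb' = ∅
  T[1,8] 'ddbdcdbd' = ∅
  T[2,9] 'dbdcdbdb' = ∅
  T[3,10] 'bdcdbdba' = ∅
  T[0,8] 'cddbdcdbd' = ∅
  T[1,9] 'ddbdcdbdb' = ∅
  T[2,10] 'dbdcdbdba' = ∅
  T[0,9] 'cddbdcdbdb' = ∅
  T[1,10] 'ddbdcdbdba' = ∅
  T[0,10] 'cddbdcdbdba' = ∅

S ∉ T[0,10] ⇒ NO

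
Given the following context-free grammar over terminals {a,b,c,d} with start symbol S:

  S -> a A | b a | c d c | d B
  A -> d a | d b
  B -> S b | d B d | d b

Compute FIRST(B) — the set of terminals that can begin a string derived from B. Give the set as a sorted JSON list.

FIRST sets, iterate to fixpoint:
[1]
  A via A→d a: +{d}
  B via B→d B d: +{d}
  S via S→a A: +{a}
  S via S→b a: +{b}
  S via S→c d c: +{c}
  S via S→d B: +{d}
  S: {a,b,c,d}  A: {d}  B: {d}
[2]
  B via B→S b: +{a,b,c}
  S: {a,b,c,d}  A: {d}  B: {a,b,c,d}
[3] — fixpoint
  S: {a,b,c,d}  A: {d}  B: {a,b,c,d}

FIRST(B) = ["a", "b", "c", "d"]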